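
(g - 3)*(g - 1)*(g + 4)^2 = g^4 + 4*g^3 - 13*g^2 - 40*g + 48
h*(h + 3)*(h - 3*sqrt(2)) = h^3 - 3*sqrt(2)*h^2 + 3*h^2 - 9*sqrt(2)*h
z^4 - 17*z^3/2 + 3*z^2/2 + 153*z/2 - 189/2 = (z - 7)*(z - 3)*(z - 3/2)*(z + 3)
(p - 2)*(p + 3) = p^2 + p - 6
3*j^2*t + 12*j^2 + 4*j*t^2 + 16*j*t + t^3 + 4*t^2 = (j + t)*(3*j + t)*(t + 4)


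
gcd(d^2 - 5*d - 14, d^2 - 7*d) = d - 7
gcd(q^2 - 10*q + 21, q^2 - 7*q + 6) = 1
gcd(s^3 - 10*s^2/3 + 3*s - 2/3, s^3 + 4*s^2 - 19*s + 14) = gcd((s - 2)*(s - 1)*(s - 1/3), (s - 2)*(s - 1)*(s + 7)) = s^2 - 3*s + 2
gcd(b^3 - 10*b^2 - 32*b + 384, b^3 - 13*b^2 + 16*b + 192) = b^2 - 16*b + 64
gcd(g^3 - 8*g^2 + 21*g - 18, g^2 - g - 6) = g - 3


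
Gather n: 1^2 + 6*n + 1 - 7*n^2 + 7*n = -7*n^2 + 13*n + 2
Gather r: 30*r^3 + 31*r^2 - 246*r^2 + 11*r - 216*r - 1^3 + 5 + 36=30*r^3 - 215*r^2 - 205*r + 40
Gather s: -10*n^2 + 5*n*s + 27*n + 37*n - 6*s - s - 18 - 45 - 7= -10*n^2 + 64*n + s*(5*n - 7) - 70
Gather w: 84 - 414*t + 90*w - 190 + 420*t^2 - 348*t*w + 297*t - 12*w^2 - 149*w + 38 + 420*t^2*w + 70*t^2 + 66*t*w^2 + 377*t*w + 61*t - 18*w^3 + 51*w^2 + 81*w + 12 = 490*t^2 - 56*t - 18*w^3 + w^2*(66*t + 39) + w*(420*t^2 + 29*t + 22) - 56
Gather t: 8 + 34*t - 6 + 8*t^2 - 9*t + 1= 8*t^2 + 25*t + 3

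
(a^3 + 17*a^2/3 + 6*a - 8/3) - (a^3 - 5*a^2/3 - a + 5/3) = 22*a^2/3 + 7*a - 13/3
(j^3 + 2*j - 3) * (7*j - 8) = 7*j^4 - 8*j^3 + 14*j^2 - 37*j + 24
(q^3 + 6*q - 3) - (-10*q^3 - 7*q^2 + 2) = 11*q^3 + 7*q^2 + 6*q - 5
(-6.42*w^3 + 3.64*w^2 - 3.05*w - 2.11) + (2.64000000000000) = -6.42*w^3 + 3.64*w^2 - 3.05*w + 0.53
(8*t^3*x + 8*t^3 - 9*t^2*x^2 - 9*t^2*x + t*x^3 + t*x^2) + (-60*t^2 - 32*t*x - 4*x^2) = 8*t^3*x + 8*t^3 - 9*t^2*x^2 - 9*t^2*x - 60*t^2 + t*x^3 + t*x^2 - 32*t*x - 4*x^2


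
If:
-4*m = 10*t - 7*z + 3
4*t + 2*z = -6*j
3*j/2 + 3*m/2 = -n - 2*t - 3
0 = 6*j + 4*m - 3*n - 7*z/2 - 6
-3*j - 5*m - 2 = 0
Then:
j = 139/699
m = -121/233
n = -488/233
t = -99/466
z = -40/233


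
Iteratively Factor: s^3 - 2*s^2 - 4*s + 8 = (s - 2)*(s^2 - 4) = (s - 2)*(s + 2)*(s - 2)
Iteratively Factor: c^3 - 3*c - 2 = (c + 1)*(c^2 - c - 2) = (c + 1)^2*(c - 2)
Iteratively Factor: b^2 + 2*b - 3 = (b + 3)*(b - 1)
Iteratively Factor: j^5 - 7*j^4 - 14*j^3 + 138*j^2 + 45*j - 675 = (j + 3)*(j^4 - 10*j^3 + 16*j^2 + 90*j - 225) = (j - 5)*(j + 3)*(j^3 - 5*j^2 - 9*j + 45) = (j - 5)^2*(j + 3)*(j^2 - 9) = (j - 5)^2*(j - 3)*(j + 3)*(j + 3)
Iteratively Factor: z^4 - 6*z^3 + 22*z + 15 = (z + 1)*(z^3 - 7*z^2 + 7*z + 15) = (z - 3)*(z + 1)*(z^2 - 4*z - 5) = (z - 5)*(z - 3)*(z + 1)*(z + 1)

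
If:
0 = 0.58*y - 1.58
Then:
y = 2.72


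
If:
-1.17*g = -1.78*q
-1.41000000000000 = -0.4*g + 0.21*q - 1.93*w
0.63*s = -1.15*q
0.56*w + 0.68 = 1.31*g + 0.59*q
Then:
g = 0.61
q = 0.40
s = -0.74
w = 0.65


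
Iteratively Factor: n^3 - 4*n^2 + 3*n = (n - 1)*(n^2 - 3*n) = (n - 3)*(n - 1)*(n)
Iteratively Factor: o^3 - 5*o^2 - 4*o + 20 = (o - 5)*(o^2 - 4) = (o - 5)*(o - 2)*(o + 2)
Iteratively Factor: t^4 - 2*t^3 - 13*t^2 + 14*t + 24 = (t + 1)*(t^3 - 3*t^2 - 10*t + 24) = (t - 4)*(t + 1)*(t^2 + t - 6) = (t - 4)*(t + 1)*(t + 3)*(t - 2)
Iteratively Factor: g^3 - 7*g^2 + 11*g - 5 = (g - 1)*(g^2 - 6*g + 5) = (g - 5)*(g - 1)*(g - 1)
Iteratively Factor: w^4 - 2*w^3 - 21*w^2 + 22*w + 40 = (w + 1)*(w^3 - 3*w^2 - 18*w + 40) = (w + 1)*(w + 4)*(w^2 - 7*w + 10) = (w - 5)*(w + 1)*(w + 4)*(w - 2)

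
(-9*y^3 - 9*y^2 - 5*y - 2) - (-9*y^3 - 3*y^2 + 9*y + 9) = -6*y^2 - 14*y - 11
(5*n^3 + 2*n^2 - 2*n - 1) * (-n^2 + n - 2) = -5*n^5 + 3*n^4 - 6*n^3 - 5*n^2 + 3*n + 2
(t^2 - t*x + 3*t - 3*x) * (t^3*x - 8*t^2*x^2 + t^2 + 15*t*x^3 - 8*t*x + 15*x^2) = t^5*x - 9*t^4*x^2 + 3*t^4*x + t^4 + 23*t^3*x^3 - 27*t^3*x^2 - 9*t^3*x + 3*t^3 - 15*t^2*x^4 + 69*t^2*x^3 + 23*t^2*x^2 - 27*t^2*x - 45*t*x^4 - 15*t*x^3 + 69*t*x^2 - 45*x^3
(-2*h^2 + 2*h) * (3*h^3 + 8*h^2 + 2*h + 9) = -6*h^5 - 10*h^4 + 12*h^3 - 14*h^2 + 18*h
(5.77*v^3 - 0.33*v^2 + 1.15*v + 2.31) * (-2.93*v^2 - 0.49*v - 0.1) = -16.9061*v^5 - 1.8604*v^4 - 3.7848*v^3 - 7.2988*v^2 - 1.2469*v - 0.231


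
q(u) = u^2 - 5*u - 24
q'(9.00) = 13.00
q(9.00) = 12.00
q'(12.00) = 19.00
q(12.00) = 60.00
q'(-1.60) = -8.20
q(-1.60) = -13.44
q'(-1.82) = -8.64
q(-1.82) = -11.59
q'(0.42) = -4.16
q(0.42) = -25.92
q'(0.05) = -4.90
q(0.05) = -24.25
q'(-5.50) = -16.00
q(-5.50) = 33.75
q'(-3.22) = -11.44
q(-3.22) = 2.47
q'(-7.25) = -19.50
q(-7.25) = 64.81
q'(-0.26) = -5.52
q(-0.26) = -22.63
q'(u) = 2*u - 5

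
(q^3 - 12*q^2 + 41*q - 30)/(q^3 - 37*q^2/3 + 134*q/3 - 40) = 3*(q - 1)/(3*q - 4)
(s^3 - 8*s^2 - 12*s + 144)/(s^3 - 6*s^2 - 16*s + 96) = (s - 6)/(s - 4)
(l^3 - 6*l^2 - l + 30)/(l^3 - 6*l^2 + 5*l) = (l^2 - l - 6)/(l*(l - 1))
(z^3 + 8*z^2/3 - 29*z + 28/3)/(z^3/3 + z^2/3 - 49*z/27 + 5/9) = 9*(z^2 + 3*z - 28)/(3*z^2 + 4*z - 15)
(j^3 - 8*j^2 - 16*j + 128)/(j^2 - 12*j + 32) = j + 4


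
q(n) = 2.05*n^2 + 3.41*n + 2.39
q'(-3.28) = -10.04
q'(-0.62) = 0.87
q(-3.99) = 21.42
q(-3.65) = 17.25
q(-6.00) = 55.73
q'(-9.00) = -33.49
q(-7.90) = 103.39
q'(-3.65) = -11.56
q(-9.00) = 137.75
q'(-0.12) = 2.92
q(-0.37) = 1.41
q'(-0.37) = 1.89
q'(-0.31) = 2.14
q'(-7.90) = -28.98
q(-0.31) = 1.53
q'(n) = 4.1*n + 3.41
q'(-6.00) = -21.19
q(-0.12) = 2.01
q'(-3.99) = -12.95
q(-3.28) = 13.26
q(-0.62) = 1.06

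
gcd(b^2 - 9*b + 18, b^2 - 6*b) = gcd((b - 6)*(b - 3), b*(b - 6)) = b - 6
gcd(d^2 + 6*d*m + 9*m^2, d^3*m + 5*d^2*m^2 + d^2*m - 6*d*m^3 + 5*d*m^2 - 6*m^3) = 1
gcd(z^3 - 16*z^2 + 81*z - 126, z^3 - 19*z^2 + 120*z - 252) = z^2 - 13*z + 42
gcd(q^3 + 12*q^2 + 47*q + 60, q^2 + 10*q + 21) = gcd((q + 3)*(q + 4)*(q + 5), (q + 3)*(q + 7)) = q + 3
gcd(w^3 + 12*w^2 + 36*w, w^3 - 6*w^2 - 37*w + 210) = w + 6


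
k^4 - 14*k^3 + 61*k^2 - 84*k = k*(k - 7)*(k - 4)*(k - 3)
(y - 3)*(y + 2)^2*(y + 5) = y^4 + 6*y^3 - 3*y^2 - 52*y - 60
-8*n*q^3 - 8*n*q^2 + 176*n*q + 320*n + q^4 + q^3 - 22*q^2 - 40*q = (-8*n + q)*(q - 5)*(q + 2)*(q + 4)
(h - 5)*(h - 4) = h^2 - 9*h + 20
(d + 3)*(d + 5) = d^2 + 8*d + 15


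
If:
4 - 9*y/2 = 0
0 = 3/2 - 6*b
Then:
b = 1/4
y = 8/9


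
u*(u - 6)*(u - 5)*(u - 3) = u^4 - 14*u^3 + 63*u^2 - 90*u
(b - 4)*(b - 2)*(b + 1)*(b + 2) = b^4 - 3*b^3 - 8*b^2 + 12*b + 16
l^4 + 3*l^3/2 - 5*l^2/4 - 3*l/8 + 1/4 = (l - 1/2)^2*(l + 1/2)*(l + 2)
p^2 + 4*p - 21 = (p - 3)*(p + 7)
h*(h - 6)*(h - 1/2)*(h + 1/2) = h^4 - 6*h^3 - h^2/4 + 3*h/2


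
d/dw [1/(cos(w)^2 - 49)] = 2*sin(w)*cos(w)/(cos(w)^2 - 49)^2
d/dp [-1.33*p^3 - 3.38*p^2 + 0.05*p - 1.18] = -3.99*p^2 - 6.76*p + 0.05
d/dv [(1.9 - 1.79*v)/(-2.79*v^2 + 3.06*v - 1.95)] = (-4.9941*v^2 + 10.602*v - 2.3235)/(7.7841*v^4 - 17.0748*v^3 + 20.2446*v^2 - 11.934*v + 3.8025)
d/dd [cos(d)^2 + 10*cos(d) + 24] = -2*(cos(d) + 5)*sin(d)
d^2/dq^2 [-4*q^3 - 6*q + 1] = -24*q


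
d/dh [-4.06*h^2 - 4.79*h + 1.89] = -8.12*h - 4.79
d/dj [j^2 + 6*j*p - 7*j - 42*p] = 2*j + 6*p - 7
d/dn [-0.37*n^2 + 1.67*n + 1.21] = 1.67 - 0.74*n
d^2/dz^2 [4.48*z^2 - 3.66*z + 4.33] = 8.96000000000000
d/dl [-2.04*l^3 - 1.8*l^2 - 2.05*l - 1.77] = -6.12*l^2 - 3.6*l - 2.05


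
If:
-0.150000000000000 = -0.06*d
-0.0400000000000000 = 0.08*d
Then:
No Solution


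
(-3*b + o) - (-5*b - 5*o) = 2*b + 6*o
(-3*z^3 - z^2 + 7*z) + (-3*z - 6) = -3*z^3 - z^2 + 4*z - 6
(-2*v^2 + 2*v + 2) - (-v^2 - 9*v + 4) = -v^2 + 11*v - 2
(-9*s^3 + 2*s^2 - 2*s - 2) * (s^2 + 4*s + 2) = -9*s^5 - 34*s^4 - 12*s^3 - 6*s^2 - 12*s - 4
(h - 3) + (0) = h - 3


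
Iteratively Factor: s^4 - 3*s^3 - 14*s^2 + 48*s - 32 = (s + 4)*(s^3 - 7*s^2 + 14*s - 8) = (s - 1)*(s + 4)*(s^2 - 6*s + 8) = (s - 2)*(s - 1)*(s + 4)*(s - 4)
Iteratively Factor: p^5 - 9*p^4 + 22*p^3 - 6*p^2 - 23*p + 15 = (p - 3)*(p^4 - 6*p^3 + 4*p^2 + 6*p - 5) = (p - 3)*(p - 1)*(p^3 - 5*p^2 - p + 5) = (p - 5)*(p - 3)*(p - 1)*(p^2 - 1) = (p - 5)*(p - 3)*(p - 1)*(p + 1)*(p - 1)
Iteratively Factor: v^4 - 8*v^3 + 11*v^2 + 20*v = (v)*(v^3 - 8*v^2 + 11*v + 20) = v*(v + 1)*(v^2 - 9*v + 20) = v*(v - 4)*(v + 1)*(v - 5)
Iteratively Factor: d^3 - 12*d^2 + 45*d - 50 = (d - 5)*(d^2 - 7*d + 10) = (d - 5)^2*(d - 2)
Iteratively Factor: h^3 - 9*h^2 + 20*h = (h - 5)*(h^2 - 4*h) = h*(h - 5)*(h - 4)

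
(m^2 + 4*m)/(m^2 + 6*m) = (m + 4)/(m + 6)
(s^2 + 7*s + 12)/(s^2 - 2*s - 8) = (s^2 + 7*s + 12)/(s^2 - 2*s - 8)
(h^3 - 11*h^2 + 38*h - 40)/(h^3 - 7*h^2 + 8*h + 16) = (h^2 - 7*h + 10)/(h^2 - 3*h - 4)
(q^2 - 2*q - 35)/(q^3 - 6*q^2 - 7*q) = (q + 5)/(q*(q + 1))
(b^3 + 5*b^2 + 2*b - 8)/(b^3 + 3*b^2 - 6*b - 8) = (b^2 + b - 2)/(b^2 - b - 2)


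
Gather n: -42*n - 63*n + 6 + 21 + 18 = 45 - 105*n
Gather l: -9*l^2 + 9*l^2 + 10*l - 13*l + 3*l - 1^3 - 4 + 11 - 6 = 0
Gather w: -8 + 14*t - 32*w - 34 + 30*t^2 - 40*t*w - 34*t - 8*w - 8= 30*t^2 - 20*t + w*(-40*t - 40) - 50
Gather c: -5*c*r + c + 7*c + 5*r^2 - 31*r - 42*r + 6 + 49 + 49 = c*(8 - 5*r) + 5*r^2 - 73*r + 104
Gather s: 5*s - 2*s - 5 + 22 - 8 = 3*s + 9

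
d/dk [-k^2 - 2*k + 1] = -2*k - 2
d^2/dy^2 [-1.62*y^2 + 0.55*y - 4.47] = -3.24000000000000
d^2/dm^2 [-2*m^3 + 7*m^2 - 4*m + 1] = 14 - 12*m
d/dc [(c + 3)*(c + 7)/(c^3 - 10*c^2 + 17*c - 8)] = (-c^3 - 21*c^2 + 33*c + 437)/(c^5 - 19*c^4 + 115*c^3 - 241*c^2 + 208*c - 64)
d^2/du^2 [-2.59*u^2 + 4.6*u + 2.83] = -5.18000000000000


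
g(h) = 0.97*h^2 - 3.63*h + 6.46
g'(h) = 1.94*h - 3.63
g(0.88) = 4.02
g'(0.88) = -1.92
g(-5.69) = 58.52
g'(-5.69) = -14.67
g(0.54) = 4.78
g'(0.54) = -2.58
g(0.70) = 4.39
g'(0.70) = -2.27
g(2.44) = 3.38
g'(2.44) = 1.10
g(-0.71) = 9.53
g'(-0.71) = -5.01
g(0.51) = 4.86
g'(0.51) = -2.64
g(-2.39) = 20.68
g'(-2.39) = -8.27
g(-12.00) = 189.70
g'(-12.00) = -26.91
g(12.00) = 102.58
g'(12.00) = 19.65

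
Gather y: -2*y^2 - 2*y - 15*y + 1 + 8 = -2*y^2 - 17*y + 9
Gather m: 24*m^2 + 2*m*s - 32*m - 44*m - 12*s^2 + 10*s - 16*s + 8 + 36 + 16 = 24*m^2 + m*(2*s - 76) - 12*s^2 - 6*s + 60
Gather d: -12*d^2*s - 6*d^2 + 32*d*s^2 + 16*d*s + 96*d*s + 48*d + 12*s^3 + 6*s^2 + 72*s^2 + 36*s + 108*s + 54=d^2*(-12*s - 6) + d*(32*s^2 + 112*s + 48) + 12*s^3 + 78*s^2 + 144*s + 54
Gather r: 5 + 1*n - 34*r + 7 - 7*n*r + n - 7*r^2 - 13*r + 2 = 2*n - 7*r^2 + r*(-7*n - 47) + 14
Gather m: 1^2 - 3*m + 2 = 3 - 3*m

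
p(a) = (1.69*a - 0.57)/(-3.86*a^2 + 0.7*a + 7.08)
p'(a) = (1.69*a - 0.57)*(7.72*a - 0.7)/(-3.86*a^2 + 0.7*a + 7.08)^2 + 1.69/(-3.86*a^2 + 0.7*a + 7.08)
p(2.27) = -0.29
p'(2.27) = 0.29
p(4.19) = -0.11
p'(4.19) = 0.03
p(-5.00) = 0.10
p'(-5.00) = 0.02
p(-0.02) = -0.09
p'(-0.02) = 0.25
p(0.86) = 0.18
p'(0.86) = 0.58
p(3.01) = -0.18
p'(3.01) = 0.09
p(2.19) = -0.32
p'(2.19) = 0.35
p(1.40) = 3.63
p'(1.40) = 77.69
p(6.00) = -0.07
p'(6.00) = 0.01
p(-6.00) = 0.08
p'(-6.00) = 0.01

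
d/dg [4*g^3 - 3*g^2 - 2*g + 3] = 12*g^2 - 6*g - 2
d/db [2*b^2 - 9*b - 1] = 4*b - 9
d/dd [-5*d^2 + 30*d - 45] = 30 - 10*d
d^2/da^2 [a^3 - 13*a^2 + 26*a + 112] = 6*a - 26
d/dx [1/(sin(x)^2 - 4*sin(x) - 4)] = 2*(2 - sin(x))*cos(x)/(4*sin(x) + cos(x)^2 + 3)^2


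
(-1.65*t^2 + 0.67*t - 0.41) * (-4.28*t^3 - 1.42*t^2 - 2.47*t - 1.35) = 7.062*t^5 - 0.5246*t^4 + 4.8789*t^3 + 1.1548*t^2 + 0.1082*t + 0.5535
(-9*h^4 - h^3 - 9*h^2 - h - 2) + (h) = -9*h^4 - h^3 - 9*h^2 - 2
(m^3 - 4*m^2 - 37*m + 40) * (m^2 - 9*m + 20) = m^5 - 13*m^4 + 19*m^3 + 293*m^2 - 1100*m + 800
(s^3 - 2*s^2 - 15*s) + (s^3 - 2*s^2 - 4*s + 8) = 2*s^3 - 4*s^2 - 19*s + 8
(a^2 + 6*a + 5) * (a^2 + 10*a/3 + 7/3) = a^4 + 28*a^3/3 + 82*a^2/3 + 92*a/3 + 35/3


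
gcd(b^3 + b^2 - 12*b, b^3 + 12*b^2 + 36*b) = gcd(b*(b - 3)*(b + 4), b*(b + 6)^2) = b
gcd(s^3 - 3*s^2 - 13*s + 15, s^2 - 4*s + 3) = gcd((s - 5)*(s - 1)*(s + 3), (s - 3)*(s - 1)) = s - 1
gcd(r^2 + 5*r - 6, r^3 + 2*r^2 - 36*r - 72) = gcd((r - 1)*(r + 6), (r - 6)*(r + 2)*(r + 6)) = r + 6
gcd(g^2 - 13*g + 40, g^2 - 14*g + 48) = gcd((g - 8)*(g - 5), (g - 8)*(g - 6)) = g - 8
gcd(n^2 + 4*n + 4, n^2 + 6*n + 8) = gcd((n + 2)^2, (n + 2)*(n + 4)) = n + 2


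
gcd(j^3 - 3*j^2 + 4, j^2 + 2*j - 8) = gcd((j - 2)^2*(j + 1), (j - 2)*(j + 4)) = j - 2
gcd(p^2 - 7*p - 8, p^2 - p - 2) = p + 1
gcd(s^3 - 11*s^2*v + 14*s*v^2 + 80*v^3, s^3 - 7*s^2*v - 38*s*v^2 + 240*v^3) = s^2 - 13*s*v + 40*v^2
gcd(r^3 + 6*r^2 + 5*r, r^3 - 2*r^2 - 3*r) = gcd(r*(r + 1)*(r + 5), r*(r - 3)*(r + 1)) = r^2 + r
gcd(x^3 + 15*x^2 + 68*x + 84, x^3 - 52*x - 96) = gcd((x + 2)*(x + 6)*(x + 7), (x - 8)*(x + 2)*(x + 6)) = x^2 + 8*x + 12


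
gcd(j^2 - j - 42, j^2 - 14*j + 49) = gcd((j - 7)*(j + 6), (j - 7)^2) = j - 7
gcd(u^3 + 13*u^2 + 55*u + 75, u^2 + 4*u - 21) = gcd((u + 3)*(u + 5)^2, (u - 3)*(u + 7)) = 1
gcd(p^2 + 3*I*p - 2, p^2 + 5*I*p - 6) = p + 2*I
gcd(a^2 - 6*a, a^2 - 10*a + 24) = a - 6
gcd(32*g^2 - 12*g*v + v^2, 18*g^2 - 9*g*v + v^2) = 1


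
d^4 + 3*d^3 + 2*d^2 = d^2*(d + 1)*(d + 2)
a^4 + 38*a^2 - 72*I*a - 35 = (a - 5*I)*(a - I)^2*(a + 7*I)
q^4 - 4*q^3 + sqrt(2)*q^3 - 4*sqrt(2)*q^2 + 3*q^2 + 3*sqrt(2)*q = q*(q - 3)*(q - 1)*(q + sqrt(2))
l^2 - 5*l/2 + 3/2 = (l - 3/2)*(l - 1)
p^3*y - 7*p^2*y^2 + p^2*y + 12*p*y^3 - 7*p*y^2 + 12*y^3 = (p - 4*y)*(p - 3*y)*(p*y + y)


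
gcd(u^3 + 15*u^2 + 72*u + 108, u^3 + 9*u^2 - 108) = u^2 + 12*u + 36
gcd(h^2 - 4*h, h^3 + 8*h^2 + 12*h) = h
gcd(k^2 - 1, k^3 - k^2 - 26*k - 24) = k + 1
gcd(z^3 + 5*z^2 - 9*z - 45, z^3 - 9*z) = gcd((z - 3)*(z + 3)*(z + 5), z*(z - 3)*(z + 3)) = z^2 - 9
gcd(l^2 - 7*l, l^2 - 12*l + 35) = l - 7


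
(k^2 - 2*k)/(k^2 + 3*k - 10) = k/(k + 5)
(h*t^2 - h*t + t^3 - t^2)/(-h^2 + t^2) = t*(t - 1)/(-h + t)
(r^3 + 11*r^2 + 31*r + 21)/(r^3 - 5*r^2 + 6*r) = (r^3 + 11*r^2 + 31*r + 21)/(r*(r^2 - 5*r + 6))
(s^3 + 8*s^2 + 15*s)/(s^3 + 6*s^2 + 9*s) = (s + 5)/(s + 3)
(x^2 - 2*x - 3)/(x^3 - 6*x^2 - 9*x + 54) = (x + 1)/(x^2 - 3*x - 18)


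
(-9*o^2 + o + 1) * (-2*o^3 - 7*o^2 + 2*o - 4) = 18*o^5 + 61*o^4 - 27*o^3 + 31*o^2 - 2*o - 4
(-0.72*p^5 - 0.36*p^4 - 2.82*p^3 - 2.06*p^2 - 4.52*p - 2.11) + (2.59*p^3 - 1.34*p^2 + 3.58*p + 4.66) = -0.72*p^5 - 0.36*p^4 - 0.23*p^3 - 3.4*p^2 - 0.94*p + 2.55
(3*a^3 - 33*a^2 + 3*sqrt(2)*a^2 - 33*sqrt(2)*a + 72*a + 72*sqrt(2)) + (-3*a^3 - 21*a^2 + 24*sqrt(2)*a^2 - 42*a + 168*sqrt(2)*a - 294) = -54*a^2 + 27*sqrt(2)*a^2 + 30*a + 135*sqrt(2)*a - 294 + 72*sqrt(2)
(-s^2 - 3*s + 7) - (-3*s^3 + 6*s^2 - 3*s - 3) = 3*s^3 - 7*s^2 + 10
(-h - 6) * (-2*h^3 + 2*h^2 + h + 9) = 2*h^4 + 10*h^3 - 13*h^2 - 15*h - 54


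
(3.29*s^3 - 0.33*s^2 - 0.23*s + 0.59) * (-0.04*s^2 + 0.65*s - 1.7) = -0.1316*s^5 + 2.1517*s^4 - 5.7983*s^3 + 0.3879*s^2 + 0.7745*s - 1.003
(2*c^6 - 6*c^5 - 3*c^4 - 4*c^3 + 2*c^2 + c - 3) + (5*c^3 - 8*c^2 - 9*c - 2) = 2*c^6 - 6*c^5 - 3*c^4 + c^3 - 6*c^2 - 8*c - 5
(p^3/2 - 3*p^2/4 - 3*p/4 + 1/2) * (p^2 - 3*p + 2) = p^5/2 - 9*p^4/4 + 5*p^3/2 + 5*p^2/4 - 3*p + 1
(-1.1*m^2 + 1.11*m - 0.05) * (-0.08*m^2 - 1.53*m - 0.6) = 0.088*m^4 + 1.5942*m^3 - 1.0343*m^2 - 0.5895*m + 0.03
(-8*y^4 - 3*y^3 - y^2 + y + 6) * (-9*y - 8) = 72*y^5 + 91*y^4 + 33*y^3 - y^2 - 62*y - 48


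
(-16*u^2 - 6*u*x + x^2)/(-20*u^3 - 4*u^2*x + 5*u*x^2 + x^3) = (-8*u + x)/(-10*u^2 + 3*u*x + x^2)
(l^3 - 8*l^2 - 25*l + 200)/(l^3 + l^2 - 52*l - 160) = (l - 5)/(l + 4)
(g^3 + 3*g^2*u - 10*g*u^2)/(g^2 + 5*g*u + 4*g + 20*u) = g*(g - 2*u)/(g + 4)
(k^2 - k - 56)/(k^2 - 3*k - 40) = (k + 7)/(k + 5)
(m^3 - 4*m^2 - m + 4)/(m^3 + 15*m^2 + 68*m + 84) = (m^3 - 4*m^2 - m + 4)/(m^3 + 15*m^2 + 68*m + 84)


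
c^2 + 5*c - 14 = (c - 2)*(c + 7)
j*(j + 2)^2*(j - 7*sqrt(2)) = j^4 - 7*sqrt(2)*j^3 + 4*j^3 - 28*sqrt(2)*j^2 + 4*j^2 - 28*sqrt(2)*j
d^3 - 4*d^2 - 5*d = d*(d - 5)*(d + 1)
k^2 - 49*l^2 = (k - 7*l)*(k + 7*l)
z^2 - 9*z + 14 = (z - 7)*(z - 2)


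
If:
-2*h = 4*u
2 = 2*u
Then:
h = -2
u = 1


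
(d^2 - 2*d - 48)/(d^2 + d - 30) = (d - 8)/(d - 5)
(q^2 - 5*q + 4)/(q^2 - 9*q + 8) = (q - 4)/(q - 8)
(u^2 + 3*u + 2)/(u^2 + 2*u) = (u + 1)/u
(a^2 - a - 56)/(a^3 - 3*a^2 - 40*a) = (a + 7)/(a*(a + 5))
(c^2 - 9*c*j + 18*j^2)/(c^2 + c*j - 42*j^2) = (c - 3*j)/(c + 7*j)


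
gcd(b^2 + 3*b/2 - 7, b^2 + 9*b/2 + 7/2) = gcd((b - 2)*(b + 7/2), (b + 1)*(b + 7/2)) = b + 7/2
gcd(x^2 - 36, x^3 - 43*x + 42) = x - 6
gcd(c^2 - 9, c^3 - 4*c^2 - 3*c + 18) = c - 3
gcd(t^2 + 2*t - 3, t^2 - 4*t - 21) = t + 3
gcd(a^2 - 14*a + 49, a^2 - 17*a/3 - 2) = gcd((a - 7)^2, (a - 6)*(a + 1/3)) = 1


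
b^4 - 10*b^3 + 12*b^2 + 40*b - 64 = (b - 8)*(b - 2)^2*(b + 2)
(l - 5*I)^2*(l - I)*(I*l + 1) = I*l^4 + 12*l^3 - 46*I*l^2 - 60*l + 25*I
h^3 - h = h*(h - 1)*(h + 1)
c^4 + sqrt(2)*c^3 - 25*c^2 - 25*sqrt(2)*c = c*(c - 5)*(c + 5)*(c + sqrt(2))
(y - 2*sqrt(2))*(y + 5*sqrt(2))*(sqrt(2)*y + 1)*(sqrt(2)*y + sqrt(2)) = 2*y^4 + 2*y^3 + 7*sqrt(2)*y^3 - 34*y^2 + 7*sqrt(2)*y^2 - 34*y - 20*sqrt(2)*y - 20*sqrt(2)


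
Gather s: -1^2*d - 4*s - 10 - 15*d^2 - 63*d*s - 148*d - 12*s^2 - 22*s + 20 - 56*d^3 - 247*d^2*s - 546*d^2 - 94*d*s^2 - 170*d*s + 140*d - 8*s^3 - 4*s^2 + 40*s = -56*d^3 - 561*d^2 - 9*d - 8*s^3 + s^2*(-94*d - 16) + s*(-247*d^2 - 233*d + 14) + 10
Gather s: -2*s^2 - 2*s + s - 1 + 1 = -2*s^2 - s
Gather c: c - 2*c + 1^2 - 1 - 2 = -c - 2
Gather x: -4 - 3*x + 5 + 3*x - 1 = 0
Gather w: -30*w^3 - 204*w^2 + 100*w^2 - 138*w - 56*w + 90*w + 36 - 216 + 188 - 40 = -30*w^3 - 104*w^2 - 104*w - 32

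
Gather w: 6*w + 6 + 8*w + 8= 14*w + 14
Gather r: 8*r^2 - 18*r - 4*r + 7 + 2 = 8*r^2 - 22*r + 9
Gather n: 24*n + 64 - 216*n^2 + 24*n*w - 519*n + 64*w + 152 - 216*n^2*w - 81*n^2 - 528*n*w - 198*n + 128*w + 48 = n^2*(-216*w - 297) + n*(-504*w - 693) + 192*w + 264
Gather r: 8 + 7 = 15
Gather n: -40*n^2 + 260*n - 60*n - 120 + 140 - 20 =-40*n^2 + 200*n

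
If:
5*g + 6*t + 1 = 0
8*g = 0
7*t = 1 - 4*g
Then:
No Solution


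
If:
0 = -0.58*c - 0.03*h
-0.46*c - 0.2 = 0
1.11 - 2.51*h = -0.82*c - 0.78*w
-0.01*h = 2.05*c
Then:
No Solution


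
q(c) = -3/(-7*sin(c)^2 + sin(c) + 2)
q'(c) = -3*(14*sin(c)*cos(c) - cos(c))/(-7*sin(c)^2 + sin(c) + 2)^2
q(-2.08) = 0.71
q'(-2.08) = -1.09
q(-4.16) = 1.35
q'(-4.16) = 3.48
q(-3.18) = -1.48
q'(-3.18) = -0.34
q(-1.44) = 0.51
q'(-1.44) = 0.17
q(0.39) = -2.19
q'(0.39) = -6.41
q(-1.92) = 0.59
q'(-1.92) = -0.55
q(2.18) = 1.59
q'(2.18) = 5.05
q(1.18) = 0.98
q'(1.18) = -1.46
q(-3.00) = -1.74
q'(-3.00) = -2.99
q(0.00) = -1.50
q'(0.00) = 0.75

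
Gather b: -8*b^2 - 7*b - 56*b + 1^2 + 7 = -8*b^2 - 63*b + 8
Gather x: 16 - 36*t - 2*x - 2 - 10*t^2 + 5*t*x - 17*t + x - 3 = -10*t^2 - 53*t + x*(5*t - 1) + 11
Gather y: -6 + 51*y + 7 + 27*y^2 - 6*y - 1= 27*y^2 + 45*y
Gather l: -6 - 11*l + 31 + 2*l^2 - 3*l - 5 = 2*l^2 - 14*l + 20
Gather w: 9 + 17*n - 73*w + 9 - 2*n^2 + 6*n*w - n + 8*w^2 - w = -2*n^2 + 16*n + 8*w^2 + w*(6*n - 74) + 18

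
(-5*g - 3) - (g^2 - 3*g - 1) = -g^2 - 2*g - 2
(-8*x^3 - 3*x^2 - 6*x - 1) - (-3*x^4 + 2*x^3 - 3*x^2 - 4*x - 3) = 3*x^4 - 10*x^3 - 2*x + 2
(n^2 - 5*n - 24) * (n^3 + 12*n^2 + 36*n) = n^5 + 7*n^4 - 48*n^3 - 468*n^2 - 864*n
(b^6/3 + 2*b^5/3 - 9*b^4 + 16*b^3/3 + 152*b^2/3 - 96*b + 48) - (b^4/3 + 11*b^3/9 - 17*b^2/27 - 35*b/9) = b^6/3 + 2*b^5/3 - 28*b^4/3 + 37*b^3/9 + 1385*b^2/27 - 829*b/9 + 48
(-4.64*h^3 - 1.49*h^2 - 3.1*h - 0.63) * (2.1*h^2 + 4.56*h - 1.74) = -9.744*h^5 - 24.2874*h^4 - 5.2308*h^3 - 12.8664*h^2 + 2.5212*h + 1.0962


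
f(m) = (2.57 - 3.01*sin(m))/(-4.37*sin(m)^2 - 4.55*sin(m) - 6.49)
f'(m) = (2.57 - 3.01*sin(m))*(8.74*sin(m)*cos(m) + 4.55*cos(m))/(-4.37*sin(m)^2 - 4.55*sin(m) - 6.49)^2 - 3.01*cos(m)/(-4.37*sin(m)^2 - 4.55*sin(m) - 6.49)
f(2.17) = -0.01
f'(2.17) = -0.13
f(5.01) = -0.89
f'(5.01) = -0.02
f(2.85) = -0.21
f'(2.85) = -0.53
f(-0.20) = -0.55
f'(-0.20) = 0.78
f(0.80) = -0.03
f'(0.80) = 0.20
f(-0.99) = -0.89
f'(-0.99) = 0.05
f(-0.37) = -0.68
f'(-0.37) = 0.68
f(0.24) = -0.24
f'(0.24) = 0.57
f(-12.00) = -0.09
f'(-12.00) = 0.32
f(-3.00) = -0.50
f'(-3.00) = -0.78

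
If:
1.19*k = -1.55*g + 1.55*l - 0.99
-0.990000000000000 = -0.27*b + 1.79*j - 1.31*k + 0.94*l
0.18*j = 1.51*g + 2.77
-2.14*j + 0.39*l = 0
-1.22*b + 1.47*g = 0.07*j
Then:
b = -2.23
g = -1.86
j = -0.20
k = 0.14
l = -1.11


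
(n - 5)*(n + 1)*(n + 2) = n^3 - 2*n^2 - 13*n - 10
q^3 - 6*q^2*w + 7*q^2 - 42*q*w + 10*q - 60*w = (q + 2)*(q + 5)*(q - 6*w)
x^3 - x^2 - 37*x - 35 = (x - 7)*(x + 1)*(x + 5)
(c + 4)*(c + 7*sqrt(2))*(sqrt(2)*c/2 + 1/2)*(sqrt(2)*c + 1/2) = c^4 + 4*c^3 + 31*sqrt(2)*c^3/4 + 43*c^2/4 + 31*sqrt(2)*c^2 + 7*sqrt(2)*c/4 + 43*c + 7*sqrt(2)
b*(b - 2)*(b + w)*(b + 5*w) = b^4 + 6*b^3*w - 2*b^3 + 5*b^2*w^2 - 12*b^2*w - 10*b*w^2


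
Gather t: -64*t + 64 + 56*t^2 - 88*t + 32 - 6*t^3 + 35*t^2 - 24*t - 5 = -6*t^3 + 91*t^2 - 176*t + 91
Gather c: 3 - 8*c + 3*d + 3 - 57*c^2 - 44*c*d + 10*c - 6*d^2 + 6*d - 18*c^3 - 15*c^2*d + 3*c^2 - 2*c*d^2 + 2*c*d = -18*c^3 + c^2*(-15*d - 54) + c*(-2*d^2 - 42*d + 2) - 6*d^2 + 9*d + 6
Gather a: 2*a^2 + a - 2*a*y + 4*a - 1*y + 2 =2*a^2 + a*(5 - 2*y) - y + 2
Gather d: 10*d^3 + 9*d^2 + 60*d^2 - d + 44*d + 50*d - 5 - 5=10*d^3 + 69*d^2 + 93*d - 10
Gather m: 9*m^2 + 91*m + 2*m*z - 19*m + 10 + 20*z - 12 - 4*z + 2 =9*m^2 + m*(2*z + 72) + 16*z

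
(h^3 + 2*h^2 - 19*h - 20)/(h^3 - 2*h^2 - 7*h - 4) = (h + 5)/(h + 1)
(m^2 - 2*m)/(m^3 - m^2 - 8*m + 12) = m/(m^2 + m - 6)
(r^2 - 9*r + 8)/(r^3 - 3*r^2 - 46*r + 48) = 1/(r + 6)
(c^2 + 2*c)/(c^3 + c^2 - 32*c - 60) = c/(c^2 - c - 30)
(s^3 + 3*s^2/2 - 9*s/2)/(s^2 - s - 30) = s*(-2*s^2 - 3*s + 9)/(2*(-s^2 + s + 30))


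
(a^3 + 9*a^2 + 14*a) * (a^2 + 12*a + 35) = a^5 + 21*a^4 + 157*a^3 + 483*a^2 + 490*a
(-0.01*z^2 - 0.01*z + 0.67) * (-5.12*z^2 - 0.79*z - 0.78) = 0.0512*z^4 + 0.0591*z^3 - 3.4147*z^2 - 0.5215*z - 0.5226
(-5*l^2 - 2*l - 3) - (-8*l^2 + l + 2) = 3*l^2 - 3*l - 5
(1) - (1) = 0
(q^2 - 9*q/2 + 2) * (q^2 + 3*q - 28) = q^4 - 3*q^3/2 - 79*q^2/2 + 132*q - 56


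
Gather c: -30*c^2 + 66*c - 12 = -30*c^2 + 66*c - 12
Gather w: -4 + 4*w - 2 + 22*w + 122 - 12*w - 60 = 14*w + 56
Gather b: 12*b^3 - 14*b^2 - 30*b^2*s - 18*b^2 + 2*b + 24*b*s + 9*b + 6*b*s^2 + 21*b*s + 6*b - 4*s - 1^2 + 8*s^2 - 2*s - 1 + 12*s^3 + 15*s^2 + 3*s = 12*b^3 + b^2*(-30*s - 32) + b*(6*s^2 + 45*s + 17) + 12*s^3 + 23*s^2 - 3*s - 2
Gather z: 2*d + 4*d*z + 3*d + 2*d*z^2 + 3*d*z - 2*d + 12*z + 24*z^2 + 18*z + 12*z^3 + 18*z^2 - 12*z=3*d + 12*z^3 + z^2*(2*d + 42) + z*(7*d + 18)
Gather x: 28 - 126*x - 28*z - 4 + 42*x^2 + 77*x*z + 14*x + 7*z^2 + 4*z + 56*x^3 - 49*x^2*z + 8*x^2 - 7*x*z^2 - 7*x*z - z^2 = 56*x^3 + x^2*(50 - 49*z) + x*(-7*z^2 + 70*z - 112) + 6*z^2 - 24*z + 24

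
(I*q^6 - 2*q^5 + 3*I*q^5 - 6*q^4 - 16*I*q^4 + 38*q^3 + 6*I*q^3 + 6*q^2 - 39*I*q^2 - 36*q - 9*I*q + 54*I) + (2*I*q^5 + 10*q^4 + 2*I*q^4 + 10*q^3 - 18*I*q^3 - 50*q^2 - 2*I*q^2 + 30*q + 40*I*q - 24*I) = I*q^6 - 2*q^5 + 5*I*q^5 + 4*q^4 - 14*I*q^4 + 48*q^3 - 12*I*q^3 - 44*q^2 - 41*I*q^2 - 6*q + 31*I*q + 30*I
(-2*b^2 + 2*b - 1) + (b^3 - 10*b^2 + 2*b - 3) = b^3 - 12*b^2 + 4*b - 4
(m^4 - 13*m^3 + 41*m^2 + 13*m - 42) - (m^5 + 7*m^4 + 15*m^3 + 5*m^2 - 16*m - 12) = -m^5 - 6*m^4 - 28*m^3 + 36*m^2 + 29*m - 30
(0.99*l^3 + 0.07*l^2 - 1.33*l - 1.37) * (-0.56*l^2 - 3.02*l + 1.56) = -0.5544*l^5 - 3.029*l^4 + 2.0778*l^3 + 4.893*l^2 + 2.0626*l - 2.1372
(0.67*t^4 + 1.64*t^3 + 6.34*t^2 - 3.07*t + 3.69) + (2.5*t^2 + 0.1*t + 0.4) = 0.67*t^4 + 1.64*t^3 + 8.84*t^2 - 2.97*t + 4.09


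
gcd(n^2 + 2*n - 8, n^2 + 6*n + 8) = n + 4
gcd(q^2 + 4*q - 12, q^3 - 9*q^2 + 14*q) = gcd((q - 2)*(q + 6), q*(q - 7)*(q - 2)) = q - 2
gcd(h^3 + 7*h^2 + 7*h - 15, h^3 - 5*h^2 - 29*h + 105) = h + 5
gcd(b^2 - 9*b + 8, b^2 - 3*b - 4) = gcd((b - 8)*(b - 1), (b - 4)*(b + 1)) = 1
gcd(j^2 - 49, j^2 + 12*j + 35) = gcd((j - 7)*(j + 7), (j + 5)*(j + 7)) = j + 7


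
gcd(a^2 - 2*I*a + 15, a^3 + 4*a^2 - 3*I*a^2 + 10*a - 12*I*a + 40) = a - 5*I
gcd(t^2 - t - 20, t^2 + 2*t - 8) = t + 4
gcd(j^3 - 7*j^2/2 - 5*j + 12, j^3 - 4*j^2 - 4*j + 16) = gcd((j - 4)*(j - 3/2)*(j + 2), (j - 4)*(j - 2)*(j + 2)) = j^2 - 2*j - 8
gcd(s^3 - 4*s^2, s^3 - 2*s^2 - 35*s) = s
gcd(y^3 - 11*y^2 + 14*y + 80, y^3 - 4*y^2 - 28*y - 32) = y^2 - 6*y - 16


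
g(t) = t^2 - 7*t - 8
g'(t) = 2*t - 7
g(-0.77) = -2.02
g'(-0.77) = -8.54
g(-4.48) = 43.43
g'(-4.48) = -15.96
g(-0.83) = -1.50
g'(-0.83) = -8.66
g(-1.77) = 7.52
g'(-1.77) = -10.54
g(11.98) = 51.66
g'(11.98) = 16.96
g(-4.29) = 40.43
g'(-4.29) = -15.58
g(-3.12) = 23.57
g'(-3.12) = -13.24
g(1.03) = -14.15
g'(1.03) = -4.94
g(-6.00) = 70.00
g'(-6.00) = -19.00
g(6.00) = -14.00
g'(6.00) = 5.00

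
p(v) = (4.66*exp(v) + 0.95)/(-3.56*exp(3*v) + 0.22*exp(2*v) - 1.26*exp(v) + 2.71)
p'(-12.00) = 0.00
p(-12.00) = 0.35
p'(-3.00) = 0.10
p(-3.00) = 0.45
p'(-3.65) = 0.05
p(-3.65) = 0.40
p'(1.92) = 0.06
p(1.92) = -0.03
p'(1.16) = 0.29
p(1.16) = -0.14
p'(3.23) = 0.00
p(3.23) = -0.00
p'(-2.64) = 0.14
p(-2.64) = 0.49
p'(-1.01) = 1.35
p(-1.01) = 1.26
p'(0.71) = 0.80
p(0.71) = -0.36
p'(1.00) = 0.41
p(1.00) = -0.19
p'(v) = (4.66*exp(v) + 0.95)*(10.68*exp(3*v) - 0.44*exp(2*v) + 1.26*exp(v))/(-3.56*exp(3*v) + 0.22*exp(2*v) - 1.26*exp(v) + 2.71)^2 + 4.66*exp(v)/(-3.56*exp(3*v) + 0.22*exp(2*v) - 1.26*exp(v) + 2.71)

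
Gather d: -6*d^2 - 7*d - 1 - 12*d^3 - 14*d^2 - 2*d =-12*d^3 - 20*d^2 - 9*d - 1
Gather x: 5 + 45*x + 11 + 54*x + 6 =99*x + 22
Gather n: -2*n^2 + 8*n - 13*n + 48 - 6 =-2*n^2 - 5*n + 42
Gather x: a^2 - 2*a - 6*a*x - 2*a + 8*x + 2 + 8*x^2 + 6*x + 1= a^2 - 4*a + 8*x^2 + x*(14 - 6*a) + 3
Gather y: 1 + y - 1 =y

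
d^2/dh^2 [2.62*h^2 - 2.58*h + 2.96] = 5.24000000000000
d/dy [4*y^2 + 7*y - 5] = 8*y + 7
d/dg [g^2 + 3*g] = 2*g + 3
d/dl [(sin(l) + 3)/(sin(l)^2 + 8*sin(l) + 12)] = (-6*sin(l) + cos(l)^2 - 13)*cos(l)/(sin(l)^2 + 8*sin(l) + 12)^2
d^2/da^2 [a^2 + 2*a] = 2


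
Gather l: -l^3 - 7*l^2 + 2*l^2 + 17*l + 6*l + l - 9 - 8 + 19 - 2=-l^3 - 5*l^2 + 24*l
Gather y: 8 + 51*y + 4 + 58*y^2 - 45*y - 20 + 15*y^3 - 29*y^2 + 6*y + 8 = 15*y^3 + 29*y^2 + 12*y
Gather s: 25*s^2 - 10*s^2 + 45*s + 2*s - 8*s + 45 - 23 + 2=15*s^2 + 39*s + 24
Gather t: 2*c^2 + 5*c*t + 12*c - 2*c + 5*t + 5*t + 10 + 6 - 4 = 2*c^2 + 10*c + t*(5*c + 10) + 12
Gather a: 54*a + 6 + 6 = 54*a + 12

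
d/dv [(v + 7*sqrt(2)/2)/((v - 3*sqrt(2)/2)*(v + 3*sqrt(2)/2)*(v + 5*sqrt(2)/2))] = 4*(-4*v^3 - 26*sqrt(2)*v^2 - 70*v + 9*sqrt(2))/(8*v^6 + 40*sqrt(2)*v^5 + 28*v^4 - 360*sqrt(2)*v^3 - 738*v^2 + 810*sqrt(2)*v + 2025)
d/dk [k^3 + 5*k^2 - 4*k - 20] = 3*k^2 + 10*k - 4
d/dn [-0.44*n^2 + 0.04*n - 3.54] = 0.04 - 0.88*n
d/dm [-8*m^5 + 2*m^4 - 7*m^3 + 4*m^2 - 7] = m*(-40*m^3 + 8*m^2 - 21*m + 8)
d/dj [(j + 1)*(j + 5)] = 2*j + 6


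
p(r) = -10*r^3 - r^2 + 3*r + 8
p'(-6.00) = -1065.00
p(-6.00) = 2114.00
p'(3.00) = -273.00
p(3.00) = -262.00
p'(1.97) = -117.37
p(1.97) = -66.42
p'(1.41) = -59.46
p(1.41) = -17.79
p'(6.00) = -1089.00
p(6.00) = -2170.00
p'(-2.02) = -115.37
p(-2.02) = 80.28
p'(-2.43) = -169.29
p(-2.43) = 138.29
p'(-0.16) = 2.55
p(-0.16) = 7.54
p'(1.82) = -100.01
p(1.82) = -50.14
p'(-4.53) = -603.57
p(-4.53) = 903.49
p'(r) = -30*r^2 - 2*r + 3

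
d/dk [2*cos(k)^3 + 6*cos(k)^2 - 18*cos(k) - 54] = 6*(sin(k)^2 - 2*cos(k) + 2)*sin(k)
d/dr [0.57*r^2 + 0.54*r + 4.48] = 1.14*r + 0.54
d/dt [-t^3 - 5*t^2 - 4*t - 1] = -3*t^2 - 10*t - 4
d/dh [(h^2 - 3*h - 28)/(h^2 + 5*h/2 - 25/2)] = 2*(11*h^2 + 62*h + 215)/(4*h^4 + 20*h^3 - 75*h^2 - 250*h + 625)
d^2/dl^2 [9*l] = 0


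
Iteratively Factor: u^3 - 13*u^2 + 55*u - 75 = (u - 5)*(u^2 - 8*u + 15) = (u - 5)*(u - 3)*(u - 5)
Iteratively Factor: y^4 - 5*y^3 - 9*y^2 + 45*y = (y - 3)*(y^3 - 2*y^2 - 15*y) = y*(y - 3)*(y^2 - 2*y - 15) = y*(y - 5)*(y - 3)*(y + 3)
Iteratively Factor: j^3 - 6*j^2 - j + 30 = (j + 2)*(j^2 - 8*j + 15) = (j - 5)*(j + 2)*(j - 3)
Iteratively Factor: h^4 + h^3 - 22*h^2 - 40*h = (h + 4)*(h^3 - 3*h^2 - 10*h) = (h - 5)*(h + 4)*(h^2 + 2*h) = (h - 5)*(h + 2)*(h + 4)*(h)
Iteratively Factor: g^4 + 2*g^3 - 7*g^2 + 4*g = (g + 4)*(g^3 - 2*g^2 + g) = (g - 1)*(g + 4)*(g^2 - g) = (g - 1)^2*(g + 4)*(g)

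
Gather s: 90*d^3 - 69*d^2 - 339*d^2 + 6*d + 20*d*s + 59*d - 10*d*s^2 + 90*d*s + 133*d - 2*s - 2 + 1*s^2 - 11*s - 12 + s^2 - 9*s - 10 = 90*d^3 - 408*d^2 + 198*d + s^2*(2 - 10*d) + s*(110*d - 22) - 24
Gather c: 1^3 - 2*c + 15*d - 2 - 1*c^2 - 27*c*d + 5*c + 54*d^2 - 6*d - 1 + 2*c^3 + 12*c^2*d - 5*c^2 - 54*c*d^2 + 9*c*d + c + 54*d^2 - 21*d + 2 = 2*c^3 + c^2*(12*d - 6) + c*(-54*d^2 - 18*d + 4) + 108*d^2 - 12*d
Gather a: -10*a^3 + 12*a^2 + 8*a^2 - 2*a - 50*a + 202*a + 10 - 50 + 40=-10*a^3 + 20*a^2 + 150*a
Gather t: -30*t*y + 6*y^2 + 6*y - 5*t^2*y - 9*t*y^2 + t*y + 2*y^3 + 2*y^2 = -5*t^2*y + t*(-9*y^2 - 29*y) + 2*y^3 + 8*y^2 + 6*y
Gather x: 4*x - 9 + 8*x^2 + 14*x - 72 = 8*x^2 + 18*x - 81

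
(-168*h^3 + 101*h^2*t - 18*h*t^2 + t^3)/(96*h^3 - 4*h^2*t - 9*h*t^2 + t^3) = (21*h^2 - 10*h*t + t^2)/(-12*h^2 - h*t + t^2)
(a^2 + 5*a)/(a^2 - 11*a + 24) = a*(a + 5)/(a^2 - 11*a + 24)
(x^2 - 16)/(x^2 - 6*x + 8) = (x + 4)/(x - 2)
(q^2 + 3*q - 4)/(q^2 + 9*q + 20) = (q - 1)/(q + 5)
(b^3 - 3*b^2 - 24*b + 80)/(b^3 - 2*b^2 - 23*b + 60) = (b - 4)/(b - 3)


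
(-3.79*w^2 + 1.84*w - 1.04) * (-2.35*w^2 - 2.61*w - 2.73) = 8.9065*w^4 + 5.5679*w^3 + 7.9883*w^2 - 2.3088*w + 2.8392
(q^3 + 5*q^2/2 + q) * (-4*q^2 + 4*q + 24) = -4*q^5 - 6*q^4 + 30*q^3 + 64*q^2 + 24*q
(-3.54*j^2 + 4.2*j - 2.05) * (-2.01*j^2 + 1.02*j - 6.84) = 7.1154*j^4 - 12.0528*j^3 + 32.6181*j^2 - 30.819*j + 14.022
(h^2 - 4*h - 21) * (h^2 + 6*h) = h^4 + 2*h^3 - 45*h^2 - 126*h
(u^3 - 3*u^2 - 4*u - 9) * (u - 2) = u^4 - 5*u^3 + 2*u^2 - u + 18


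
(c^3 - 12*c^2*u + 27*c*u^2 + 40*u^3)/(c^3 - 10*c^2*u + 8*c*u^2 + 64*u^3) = (-c^2 + 4*c*u + 5*u^2)/(-c^2 + 2*c*u + 8*u^2)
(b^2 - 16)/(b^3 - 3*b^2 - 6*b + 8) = (b + 4)/(b^2 + b - 2)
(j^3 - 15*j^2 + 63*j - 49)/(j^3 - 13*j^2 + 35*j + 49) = (j - 1)/(j + 1)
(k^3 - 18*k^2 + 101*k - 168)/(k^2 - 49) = (k^2 - 11*k + 24)/(k + 7)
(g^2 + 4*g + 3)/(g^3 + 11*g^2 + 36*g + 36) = (g + 1)/(g^2 + 8*g + 12)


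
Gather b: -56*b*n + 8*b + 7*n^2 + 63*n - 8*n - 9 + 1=b*(8 - 56*n) + 7*n^2 + 55*n - 8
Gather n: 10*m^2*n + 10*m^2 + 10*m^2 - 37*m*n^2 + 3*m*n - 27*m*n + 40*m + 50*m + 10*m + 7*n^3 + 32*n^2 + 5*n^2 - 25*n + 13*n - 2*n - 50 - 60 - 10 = 20*m^2 + 100*m + 7*n^3 + n^2*(37 - 37*m) + n*(10*m^2 - 24*m - 14) - 120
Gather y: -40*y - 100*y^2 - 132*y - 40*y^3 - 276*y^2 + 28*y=-40*y^3 - 376*y^2 - 144*y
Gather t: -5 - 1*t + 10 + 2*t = t + 5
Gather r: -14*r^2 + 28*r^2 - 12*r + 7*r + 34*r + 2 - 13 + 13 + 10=14*r^2 + 29*r + 12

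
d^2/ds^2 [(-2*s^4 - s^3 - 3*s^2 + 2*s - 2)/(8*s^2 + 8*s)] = (-s^6 - 3*s^5 - 3*s^4 + 2*s^3 - 3*s^2 - 3*s - 1)/(2*s^3*(s^3 + 3*s^2 + 3*s + 1))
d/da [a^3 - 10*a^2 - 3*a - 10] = 3*a^2 - 20*a - 3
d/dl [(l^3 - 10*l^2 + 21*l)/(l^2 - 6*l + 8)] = (l^4 - 12*l^3 + 63*l^2 - 160*l + 168)/(l^4 - 12*l^3 + 52*l^2 - 96*l + 64)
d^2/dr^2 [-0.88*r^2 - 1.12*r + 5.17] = -1.76000000000000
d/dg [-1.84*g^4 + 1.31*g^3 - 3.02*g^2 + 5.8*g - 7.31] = -7.36*g^3 + 3.93*g^2 - 6.04*g + 5.8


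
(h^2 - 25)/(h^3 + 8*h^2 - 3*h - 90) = (h - 5)/(h^2 + 3*h - 18)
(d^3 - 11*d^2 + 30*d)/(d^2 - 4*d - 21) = d*(-d^2 + 11*d - 30)/(-d^2 + 4*d + 21)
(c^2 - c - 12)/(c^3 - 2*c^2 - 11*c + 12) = 1/(c - 1)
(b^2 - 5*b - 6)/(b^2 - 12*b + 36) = (b + 1)/(b - 6)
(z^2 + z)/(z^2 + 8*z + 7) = z/(z + 7)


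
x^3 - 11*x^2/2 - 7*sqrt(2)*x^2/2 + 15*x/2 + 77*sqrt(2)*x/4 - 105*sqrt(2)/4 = (x - 3)*(x - 5/2)*(x - 7*sqrt(2)/2)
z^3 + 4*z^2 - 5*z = z*(z - 1)*(z + 5)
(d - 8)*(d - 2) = d^2 - 10*d + 16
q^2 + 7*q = q*(q + 7)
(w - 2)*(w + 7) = w^2 + 5*w - 14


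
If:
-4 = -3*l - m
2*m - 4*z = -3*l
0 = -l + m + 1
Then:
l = 5/4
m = 1/4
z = 17/16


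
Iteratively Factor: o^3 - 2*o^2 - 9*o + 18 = (o + 3)*(o^2 - 5*o + 6) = (o - 2)*(o + 3)*(o - 3)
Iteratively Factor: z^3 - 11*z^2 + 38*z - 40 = (z - 2)*(z^2 - 9*z + 20) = (z - 5)*(z - 2)*(z - 4)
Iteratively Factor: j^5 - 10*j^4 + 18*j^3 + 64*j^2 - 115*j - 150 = (j + 1)*(j^4 - 11*j^3 + 29*j^2 + 35*j - 150) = (j - 5)*(j + 1)*(j^3 - 6*j^2 - j + 30) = (j - 5)^2*(j + 1)*(j^2 - j - 6) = (j - 5)^2*(j - 3)*(j + 1)*(j + 2)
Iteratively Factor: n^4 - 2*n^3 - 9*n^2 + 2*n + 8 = (n - 1)*(n^3 - n^2 - 10*n - 8) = (n - 1)*(n + 1)*(n^2 - 2*n - 8) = (n - 1)*(n + 1)*(n + 2)*(n - 4)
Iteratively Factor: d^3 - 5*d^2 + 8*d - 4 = (d - 1)*(d^2 - 4*d + 4) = (d - 2)*(d - 1)*(d - 2)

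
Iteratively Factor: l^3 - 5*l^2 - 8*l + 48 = (l - 4)*(l^2 - l - 12) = (l - 4)*(l + 3)*(l - 4)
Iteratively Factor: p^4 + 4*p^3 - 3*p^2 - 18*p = (p + 3)*(p^3 + p^2 - 6*p) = (p - 2)*(p + 3)*(p^2 + 3*p) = p*(p - 2)*(p + 3)*(p + 3)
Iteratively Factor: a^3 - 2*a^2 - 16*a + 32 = (a - 2)*(a^2 - 16) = (a - 4)*(a - 2)*(a + 4)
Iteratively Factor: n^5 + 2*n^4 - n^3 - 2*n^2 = (n + 2)*(n^4 - n^2) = n*(n + 2)*(n^3 - n) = n*(n + 1)*(n + 2)*(n^2 - n) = n^2*(n + 1)*(n + 2)*(n - 1)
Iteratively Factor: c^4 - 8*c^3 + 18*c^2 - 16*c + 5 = (c - 1)*(c^3 - 7*c^2 + 11*c - 5) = (c - 1)^2*(c^2 - 6*c + 5) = (c - 5)*(c - 1)^2*(c - 1)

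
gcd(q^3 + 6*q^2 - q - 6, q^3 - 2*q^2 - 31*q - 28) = q + 1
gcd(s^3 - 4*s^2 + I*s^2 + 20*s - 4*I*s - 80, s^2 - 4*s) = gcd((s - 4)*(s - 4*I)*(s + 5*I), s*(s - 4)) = s - 4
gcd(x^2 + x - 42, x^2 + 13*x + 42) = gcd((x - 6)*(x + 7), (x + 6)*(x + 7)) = x + 7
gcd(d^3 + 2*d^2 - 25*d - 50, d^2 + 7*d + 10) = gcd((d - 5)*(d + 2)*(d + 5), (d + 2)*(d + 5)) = d^2 + 7*d + 10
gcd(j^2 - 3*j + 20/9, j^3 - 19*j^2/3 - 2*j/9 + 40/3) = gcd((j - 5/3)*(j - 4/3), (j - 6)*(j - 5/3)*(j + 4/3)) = j - 5/3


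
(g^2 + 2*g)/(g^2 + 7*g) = (g + 2)/(g + 7)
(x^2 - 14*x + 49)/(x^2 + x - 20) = (x^2 - 14*x + 49)/(x^2 + x - 20)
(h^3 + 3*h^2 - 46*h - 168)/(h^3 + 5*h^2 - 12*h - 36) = (h^2 - 3*h - 28)/(h^2 - h - 6)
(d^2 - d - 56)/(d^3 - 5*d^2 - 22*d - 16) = (d + 7)/(d^2 + 3*d + 2)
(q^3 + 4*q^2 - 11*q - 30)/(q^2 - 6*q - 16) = (q^2 + 2*q - 15)/(q - 8)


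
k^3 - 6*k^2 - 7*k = k*(k - 7)*(k + 1)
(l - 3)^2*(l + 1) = l^3 - 5*l^2 + 3*l + 9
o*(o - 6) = o^2 - 6*o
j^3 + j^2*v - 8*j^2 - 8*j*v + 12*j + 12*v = (j - 6)*(j - 2)*(j + v)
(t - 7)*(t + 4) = t^2 - 3*t - 28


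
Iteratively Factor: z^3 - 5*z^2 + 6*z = (z - 2)*(z^2 - 3*z) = (z - 3)*(z - 2)*(z)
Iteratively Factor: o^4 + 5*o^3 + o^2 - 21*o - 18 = (o + 3)*(o^3 + 2*o^2 - 5*o - 6) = (o + 1)*(o + 3)*(o^2 + o - 6) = (o + 1)*(o + 3)^2*(o - 2)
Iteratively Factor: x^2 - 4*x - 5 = (x - 5)*(x + 1)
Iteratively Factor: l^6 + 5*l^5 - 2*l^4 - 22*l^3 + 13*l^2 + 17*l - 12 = (l - 1)*(l^5 + 6*l^4 + 4*l^3 - 18*l^2 - 5*l + 12) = (l - 1)^2*(l^4 + 7*l^3 + 11*l^2 - 7*l - 12) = (l - 1)^2*(l + 4)*(l^3 + 3*l^2 - l - 3) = (l - 1)^2*(l + 1)*(l + 4)*(l^2 + 2*l - 3) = (l - 1)^2*(l + 1)*(l + 3)*(l + 4)*(l - 1)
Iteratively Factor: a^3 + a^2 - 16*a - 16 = (a - 4)*(a^2 + 5*a + 4) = (a - 4)*(a + 1)*(a + 4)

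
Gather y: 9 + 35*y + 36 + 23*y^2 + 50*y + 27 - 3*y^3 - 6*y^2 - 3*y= -3*y^3 + 17*y^2 + 82*y + 72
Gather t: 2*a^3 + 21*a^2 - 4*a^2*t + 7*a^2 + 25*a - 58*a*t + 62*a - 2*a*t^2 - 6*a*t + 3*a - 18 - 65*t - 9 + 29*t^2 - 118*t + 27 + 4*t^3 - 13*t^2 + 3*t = 2*a^3 + 28*a^2 + 90*a + 4*t^3 + t^2*(16 - 2*a) + t*(-4*a^2 - 64*a - 180)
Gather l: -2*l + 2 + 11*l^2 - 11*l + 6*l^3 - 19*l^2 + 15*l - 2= 6*l^3 - 8*l^2 + 2*l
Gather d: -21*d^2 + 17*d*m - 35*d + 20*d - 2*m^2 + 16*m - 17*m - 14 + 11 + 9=-21*d^2 + d*(17*m - 15) - 2*m^2 - m + 6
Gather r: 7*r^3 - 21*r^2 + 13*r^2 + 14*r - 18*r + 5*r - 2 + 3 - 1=7*r^3 - 8*r^2 + r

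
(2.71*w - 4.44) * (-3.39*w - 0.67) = -9.1869*w^2 + 13.2359*w + 2.9748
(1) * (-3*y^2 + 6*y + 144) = -3*y^2 + 6*y + 144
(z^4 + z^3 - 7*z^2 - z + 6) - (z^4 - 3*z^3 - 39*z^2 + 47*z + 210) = 4*z^3 + 32*z^2 - 48*z - 204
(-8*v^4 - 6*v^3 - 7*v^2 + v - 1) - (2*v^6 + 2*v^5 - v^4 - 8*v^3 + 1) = -2*v^6 - 2*v^5 - 7*v^4 + 2*v^3 - 7*v^2 + v - 2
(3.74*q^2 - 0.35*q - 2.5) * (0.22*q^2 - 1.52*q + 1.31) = 0.8228*q^4 - 5.7618*q^3 + 4.8814*q^2 + 3.3415*q - 3.275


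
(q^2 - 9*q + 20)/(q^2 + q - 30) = (q - 4)/(q + 6)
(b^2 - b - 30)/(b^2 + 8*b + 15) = (b - 6)/(b + 3)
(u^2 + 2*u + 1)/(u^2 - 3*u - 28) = (u^2 + 2*u + 1)/(u^2 - 3*u - 28)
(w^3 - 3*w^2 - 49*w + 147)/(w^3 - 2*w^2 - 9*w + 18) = (w^2 - 49)/(w^2 + w - 6)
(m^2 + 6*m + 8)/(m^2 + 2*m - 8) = (m + 2)/(m - 2)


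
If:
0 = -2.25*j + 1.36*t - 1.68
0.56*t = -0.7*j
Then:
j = -0.43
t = 0.53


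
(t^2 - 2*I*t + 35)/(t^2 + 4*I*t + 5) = (t - 7*I)/(t - I)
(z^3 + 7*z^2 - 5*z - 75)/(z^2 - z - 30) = (z^2 + 2*z - 15)/(z - 6)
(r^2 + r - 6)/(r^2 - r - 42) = (-r^2 - r + 6)/(-r^2 + r + 42)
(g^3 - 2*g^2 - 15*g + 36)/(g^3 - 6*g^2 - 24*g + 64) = (g^2 - 6*g + 9)/(g^2 - 10*g + 16)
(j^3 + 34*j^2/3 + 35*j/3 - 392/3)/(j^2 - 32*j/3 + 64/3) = (j^2 + 14*j + 49)/(j - 8)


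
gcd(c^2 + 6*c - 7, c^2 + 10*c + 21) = c + 7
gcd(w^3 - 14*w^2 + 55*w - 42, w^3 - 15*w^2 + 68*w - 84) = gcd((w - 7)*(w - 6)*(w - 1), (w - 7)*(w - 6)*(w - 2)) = w^2 - 13*w + 42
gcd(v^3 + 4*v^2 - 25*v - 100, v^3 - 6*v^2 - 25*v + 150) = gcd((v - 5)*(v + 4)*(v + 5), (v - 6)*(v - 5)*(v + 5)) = v^2 - 25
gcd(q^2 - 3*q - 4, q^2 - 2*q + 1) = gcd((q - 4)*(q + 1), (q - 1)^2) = 1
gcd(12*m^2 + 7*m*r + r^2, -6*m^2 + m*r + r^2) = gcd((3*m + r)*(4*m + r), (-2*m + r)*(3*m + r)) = 3*m + r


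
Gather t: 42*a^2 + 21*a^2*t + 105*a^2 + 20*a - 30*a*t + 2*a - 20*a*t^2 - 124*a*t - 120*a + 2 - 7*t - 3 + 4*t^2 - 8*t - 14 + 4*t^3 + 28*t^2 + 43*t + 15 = 147*a^2 - 98*a + 4*t^3 + t^2*(32 - 20*a) + t*(21*a^2 - 154*a + 28)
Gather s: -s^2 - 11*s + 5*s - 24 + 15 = -s^2 - 6*s - 9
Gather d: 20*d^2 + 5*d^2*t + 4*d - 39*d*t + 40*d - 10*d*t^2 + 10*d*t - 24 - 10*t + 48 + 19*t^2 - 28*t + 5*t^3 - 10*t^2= d^2*(5*t + 20) + d*(-10*t^2 - 29*t + 44) + 5*t^3 + 9*t^2 - 38*t + 24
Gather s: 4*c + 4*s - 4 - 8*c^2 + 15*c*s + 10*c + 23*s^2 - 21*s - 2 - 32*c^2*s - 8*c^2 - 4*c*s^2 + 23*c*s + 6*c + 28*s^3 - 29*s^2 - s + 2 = -16*c^2 + 20*c + 28*s^3 + s^2*(-4*c - 6) + s*(-32*c^2 + 38*c - 18) - 4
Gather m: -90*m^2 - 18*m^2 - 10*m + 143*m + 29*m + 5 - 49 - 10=-108*m^2 + 162*m - 54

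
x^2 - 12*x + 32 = (x - 8)*(x - 4)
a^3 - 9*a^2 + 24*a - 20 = (a - 5)*(a - 2)^2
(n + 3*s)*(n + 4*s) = n^2 + 7*n*s + 12*s^2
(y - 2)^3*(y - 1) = y^4 - 7*y^3 + 18*y^2 - 20*y + 8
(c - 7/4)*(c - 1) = c^2 - 11*c/4 + 7/4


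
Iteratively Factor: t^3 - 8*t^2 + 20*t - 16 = (t - 4)*(t^2 - 4*t + 4) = (t - 4)*(t - 2)*(t - 2)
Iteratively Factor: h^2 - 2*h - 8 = (h - 4)*(h + 2)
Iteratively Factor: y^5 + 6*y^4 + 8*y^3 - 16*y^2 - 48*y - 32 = (y - 2)*(y^4 + 8*y^3 + 24*y^2 + 32*y + 16) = (y - 2)*(y + 2)*(y^3 + 6*y^2 + 12*y + 8) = (y - 2)*(y + 2)^2*(y^2 + 4*y + 4) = (y - 2)*(y + 2)^3*(y + 2)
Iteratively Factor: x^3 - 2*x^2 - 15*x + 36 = (x - 3)*(x^2 + x - 12) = (x - 3)^2*(x + 4)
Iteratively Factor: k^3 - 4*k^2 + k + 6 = (k + 1)*(k^2 - 5*k + 6) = (k - 2)*(k + 1)*(k - 3)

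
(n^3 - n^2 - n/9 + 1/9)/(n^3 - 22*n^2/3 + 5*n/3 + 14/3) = (9*n^2 - 1)/(3*(3*n^2 - 19*n - 14))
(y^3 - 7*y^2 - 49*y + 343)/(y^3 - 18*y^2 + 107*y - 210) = (y^2 - 49)/(y^2 - 11*y + 30)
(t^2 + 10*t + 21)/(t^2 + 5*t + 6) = (t + 7)/(t + 2)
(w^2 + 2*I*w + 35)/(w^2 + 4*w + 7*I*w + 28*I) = (w - 5*I)/(w + 4)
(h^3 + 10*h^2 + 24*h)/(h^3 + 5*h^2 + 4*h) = (h + 6)/(h + 1)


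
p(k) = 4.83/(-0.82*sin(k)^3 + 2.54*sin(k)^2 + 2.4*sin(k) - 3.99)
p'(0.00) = -0.73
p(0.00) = -1.21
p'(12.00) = 0.22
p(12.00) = -1.09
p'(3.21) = 0.57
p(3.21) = -1.17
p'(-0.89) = 0.60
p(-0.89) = -1.23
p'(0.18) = -1.27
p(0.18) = -1.39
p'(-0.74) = 0.43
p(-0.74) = -1.15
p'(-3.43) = 1.73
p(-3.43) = -1.55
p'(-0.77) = 0.47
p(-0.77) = -1.16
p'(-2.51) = -0.30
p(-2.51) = -1.11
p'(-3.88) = 7.74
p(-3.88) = -3.28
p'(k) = 4.83*(2.46*sin(k)^2*cos(k) - 5.08*sin(k)*cos(k) - 2.4*cos(k))/(-0.82*sin(k)^3 + 2.54*sin(k)^2 + 2.4*sin(k) - 3.99)^2 = (11.8818*sin(k)^2 - 24.5364*sin(k) - 11.592)*cos(k)/(0.82*sin(k)^3 - 2.54*sin(k)^2 - 2.4*sin(k) + 3.99)^2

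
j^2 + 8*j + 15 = (j + 3)*(j + 5)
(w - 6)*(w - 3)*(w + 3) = w^3 - 6*w^2 - 9*w + 54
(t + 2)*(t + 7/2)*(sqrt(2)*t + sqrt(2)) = sqrt(2)*t^3 + 13*sqrt(2)*t^2/2 + 25*sqrt(2)*t/2 + 7*sqrt(2)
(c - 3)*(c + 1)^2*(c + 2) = c^4 + c^3 - 7*c^2 - 13*c - 6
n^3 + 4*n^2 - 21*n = n*(n - 3)*(n + 7)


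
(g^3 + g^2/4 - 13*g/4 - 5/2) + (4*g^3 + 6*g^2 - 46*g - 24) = 5*g^3 + 25*g^2/4 - 197*g/4 - 53/2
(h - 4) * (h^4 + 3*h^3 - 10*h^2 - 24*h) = h^5 - h^4 - 22*h^3 + 16*h^2 + 96*h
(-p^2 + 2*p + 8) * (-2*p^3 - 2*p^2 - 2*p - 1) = 2*p^5 - 2*p^4 - 18*p^3 - 19*p^2 - 18*p - 8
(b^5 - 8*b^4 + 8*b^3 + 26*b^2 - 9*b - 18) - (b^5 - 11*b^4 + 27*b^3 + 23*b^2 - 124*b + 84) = 3*b^4 - 19*b^3 + 3*b^2 + 115*b - 102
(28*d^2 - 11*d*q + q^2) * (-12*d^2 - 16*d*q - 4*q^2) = -336*d^4 - 316*d^3*q + 52*d^2*q^2 + 28*d*q^3 - 4*q^4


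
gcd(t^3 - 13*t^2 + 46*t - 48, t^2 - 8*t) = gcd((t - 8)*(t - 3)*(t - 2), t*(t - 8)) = t - 8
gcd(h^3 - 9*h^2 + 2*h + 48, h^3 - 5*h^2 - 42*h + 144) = h^2 - 11*h + 24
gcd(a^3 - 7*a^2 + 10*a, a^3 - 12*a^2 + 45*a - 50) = a^2 - 7*a + 10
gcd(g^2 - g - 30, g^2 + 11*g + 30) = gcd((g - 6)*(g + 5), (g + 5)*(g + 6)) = g + 5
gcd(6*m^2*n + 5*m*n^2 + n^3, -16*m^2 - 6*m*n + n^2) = 2*m + n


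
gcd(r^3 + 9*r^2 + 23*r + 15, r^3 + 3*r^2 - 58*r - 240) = r + 5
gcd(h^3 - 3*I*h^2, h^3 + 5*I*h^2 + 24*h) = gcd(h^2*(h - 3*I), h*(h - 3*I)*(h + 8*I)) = h^2 - 3*I*h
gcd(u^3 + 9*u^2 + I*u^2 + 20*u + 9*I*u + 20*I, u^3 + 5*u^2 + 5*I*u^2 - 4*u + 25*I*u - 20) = u^2 + u*(5 + I) + 5*I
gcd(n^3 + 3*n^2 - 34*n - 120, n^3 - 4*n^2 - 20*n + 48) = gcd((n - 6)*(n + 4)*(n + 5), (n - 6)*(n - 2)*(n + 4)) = n^2 - 2*n - 24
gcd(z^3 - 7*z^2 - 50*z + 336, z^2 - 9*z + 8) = z - 8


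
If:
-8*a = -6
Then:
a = 3/4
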